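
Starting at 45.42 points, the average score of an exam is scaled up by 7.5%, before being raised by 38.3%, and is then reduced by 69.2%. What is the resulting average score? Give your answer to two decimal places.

20.80 points

Apply the 7.5% increase: 45.42 × 1.075 = 48.8265.
Apply the 38.3% increase: 48.8265 × 1.383 = 67.5270495.
Apply the 69.2% decrease: 67.5270495 × 0.308 = 20.798331246 ≈ 20.80.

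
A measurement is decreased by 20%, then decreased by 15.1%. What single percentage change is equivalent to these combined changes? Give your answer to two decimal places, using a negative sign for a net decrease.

-32.08%

A 20% decrease multiplies by 0.8.
Then a 15.1% decrease: 0.8 × 0.849 = 0.6792.
Overall factor 0.6792, i.e. -32.08%.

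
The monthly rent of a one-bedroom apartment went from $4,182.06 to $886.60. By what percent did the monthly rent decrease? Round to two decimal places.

78.80%

Change: $886.60 − $4,182.06 = -$3,295.46.
Relative to the original: -$3,295.46 ÷ $4,182.06 ≈ -78.80%.
So the monthly rent decreased by 78.80%.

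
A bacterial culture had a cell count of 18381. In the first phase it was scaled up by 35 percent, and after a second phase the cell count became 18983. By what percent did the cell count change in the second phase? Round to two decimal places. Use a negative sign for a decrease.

After the first phase: 18381 × 1.35 = 24814.35.
Second-phase multiplier: 18983 ÷ 24814.35 ≈ 0.765001.
That is a change of -23.50%.

-23.50%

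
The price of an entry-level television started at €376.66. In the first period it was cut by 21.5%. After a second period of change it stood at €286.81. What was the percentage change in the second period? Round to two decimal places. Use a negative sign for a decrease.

After the first period: €376.66 × 0.785 = €295.6781.
Second-period multiplier: €286.81 ÷ €295.6781 ≈ 0.970008.
That is a change of -3.00%.

-3.00%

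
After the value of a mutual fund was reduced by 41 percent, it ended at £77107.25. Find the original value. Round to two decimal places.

£130690.25

The overall multiplier applied was 0.59.
So the original value was £77107.25 ÷ 0.59 ≈ £130690.25.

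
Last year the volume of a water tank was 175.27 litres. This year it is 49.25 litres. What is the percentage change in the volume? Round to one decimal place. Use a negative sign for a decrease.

Change: 49.25 − 175.27 = -126.02.
Relative to the original: -126.02 ÷ 175.27 ≈ -71.9%.

-71.9%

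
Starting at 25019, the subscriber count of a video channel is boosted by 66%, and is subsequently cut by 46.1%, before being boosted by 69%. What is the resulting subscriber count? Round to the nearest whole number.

Each change multiplies by a factor: 1.66 × 0.539 × 1.69 = 1.5121106.
25019 × 1.5121106 = 37831.4951014 ≈ 37831.

37831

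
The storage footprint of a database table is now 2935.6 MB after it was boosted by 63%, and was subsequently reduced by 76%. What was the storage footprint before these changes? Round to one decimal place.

The overall multiplier applied was 1.63 × 0.24 = 0.3912.
So the original storage footprint was 2935.6 ÷ 0.3912 ≈ 7504.1 MB.

7504.1 MB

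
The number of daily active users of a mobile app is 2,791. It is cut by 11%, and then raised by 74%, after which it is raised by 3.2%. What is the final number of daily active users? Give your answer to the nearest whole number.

Apply the 11% decrease: 2,791 × 0.89 = 2483.99.
Apply the 74% increase: 2483.99 × 1.74 = 4322.1426.
Apply the 3.2% increase: 4322.1426 × 1.032 = 4460.4511632 ≈ 4,460.

4,460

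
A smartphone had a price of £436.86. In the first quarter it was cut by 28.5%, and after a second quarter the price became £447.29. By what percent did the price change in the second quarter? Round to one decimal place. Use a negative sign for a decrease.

After the first quarter: £436.86 × 0.715 = £312.3549.
Second-quarter multiplier: £447.29 ÷ £312.3549 ≈ 1.43199.
That is a change of 43.2%.

43.2%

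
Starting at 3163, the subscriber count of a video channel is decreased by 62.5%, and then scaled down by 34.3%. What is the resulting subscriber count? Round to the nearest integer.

Each change multiplies by a factor: 0.375 × 0.657 = 0.246375.
3163 × 0.246375 = 779.284125 ≈ 779.

779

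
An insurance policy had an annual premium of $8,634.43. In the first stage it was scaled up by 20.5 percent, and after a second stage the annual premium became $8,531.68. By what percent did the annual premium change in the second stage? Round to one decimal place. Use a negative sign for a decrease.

-18.0%

After the first stage: $8,634.43 × 1.205 = $10404.48815.
Second-stage multiplier: $8,531.68 ÷ $10404.48815 ≈ 0.82.
That is a change of -18.0%.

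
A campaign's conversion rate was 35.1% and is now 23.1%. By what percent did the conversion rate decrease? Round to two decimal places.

34.19%

The change is 23.1 − 35.1 = -12.0 percentage points.
Relative to the original 35.1%, that is -12.0 ÷ 35.1 ≈ -34.19%.
So the conversion rate fell by 34.19%.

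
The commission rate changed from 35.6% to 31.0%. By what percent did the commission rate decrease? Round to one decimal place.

The change is 31.0 − 35.6 = -4.6 percentage points.
Relative to the original 35.6%, that is -4.6 ÷ 35.6 ≈ -12.9%.
So the commission rate fell by 12.9%.

12.9%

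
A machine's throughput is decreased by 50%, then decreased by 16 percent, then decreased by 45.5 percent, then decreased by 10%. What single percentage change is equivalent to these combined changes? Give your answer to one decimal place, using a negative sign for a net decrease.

The combined multiplier is 0.5 × 0.84 × 0.545 × 0.9 = 0.20601.
That corresponds to a decrease of 79.4%.

-79.4%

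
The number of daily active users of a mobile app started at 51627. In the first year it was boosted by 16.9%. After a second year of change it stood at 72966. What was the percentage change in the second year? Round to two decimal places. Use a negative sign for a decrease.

20.90%

After the first year: 51627 × 1.169 = 60351.963.
Second-year multiplier: 72966 ÷ 60351.963 ≈ 1.209008.
That is a change of 20.90%.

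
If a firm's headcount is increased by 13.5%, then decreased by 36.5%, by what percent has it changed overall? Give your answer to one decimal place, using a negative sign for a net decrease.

The combined multiplier is 1.135 × 0.635 = 0.720725.
That corresponds to a decrease of 27.9%.

-27.9%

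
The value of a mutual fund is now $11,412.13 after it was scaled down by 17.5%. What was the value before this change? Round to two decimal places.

$13,832.88

The overall multiplier applied was 0.825.
So the original value was $11,412.13 ÷ 0.825 ≈ $13,832.88.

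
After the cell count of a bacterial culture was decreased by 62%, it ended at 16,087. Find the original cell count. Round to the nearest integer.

The overall multiplier applied was 0.38.
So the original cell count was 16,087 ÷ 0.38 ≈ 42,334.

42,334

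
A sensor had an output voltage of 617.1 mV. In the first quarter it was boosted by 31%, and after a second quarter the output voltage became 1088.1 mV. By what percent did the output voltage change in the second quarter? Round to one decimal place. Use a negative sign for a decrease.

34.6%

After the first quarter: 617.1 × 1.31 = 808.401.
Second-quarter multiplier: 1088.1 ÷ 808.401 ≈ 1.34599.
That is a change of 34.6%.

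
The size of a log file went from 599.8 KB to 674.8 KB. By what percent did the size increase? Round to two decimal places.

12.50%

Change: 674.8 − 599.8 = 75.0.
Relative to the original: 75.0 ÷ 599.8 ≈ 12.50%.
So the size increased by 12.50%.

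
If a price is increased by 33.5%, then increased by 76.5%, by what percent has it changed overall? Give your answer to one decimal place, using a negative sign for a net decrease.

The combined multiplier is 1.335 × 1.765 = 2.356275.
That corresponds to an increase of 135.6%.

135.6%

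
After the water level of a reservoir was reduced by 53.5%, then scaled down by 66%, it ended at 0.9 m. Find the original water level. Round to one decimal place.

The overall multiplier applied was 0.465 × 0.34 = 0.1581.
So the original water level was 0.9 ÷ 0.1581 ≈ 5.7 m.

5.7 m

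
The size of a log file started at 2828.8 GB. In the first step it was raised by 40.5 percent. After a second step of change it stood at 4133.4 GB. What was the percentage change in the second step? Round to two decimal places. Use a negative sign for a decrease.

4.00%

After the first step: 2828.8 × 1.405 = 3974.464.
Second-step multiplier: 4133.4 ÷ 3974.464 ≈ 1.039989.
That is a change of 4.00%.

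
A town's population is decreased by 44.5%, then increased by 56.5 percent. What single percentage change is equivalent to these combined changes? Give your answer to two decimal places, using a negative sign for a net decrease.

The combined multiplier is 0.555 × 1.565 = 0.868575.
That corresponds to a decrease of 13.14%.

-13.14%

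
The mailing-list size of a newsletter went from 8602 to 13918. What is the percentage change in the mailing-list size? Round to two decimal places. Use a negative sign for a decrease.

Change: 13918 − 8602 = 5316.
Relative to the original: 5316 ÷ 8602 ≈ 61.80%.

61.80%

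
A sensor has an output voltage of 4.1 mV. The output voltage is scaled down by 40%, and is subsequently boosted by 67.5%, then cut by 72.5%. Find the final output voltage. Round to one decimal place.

Apply the 40% decrease: 4.1 × 0.6 = 2.46.
After the 67.5% increase: 2.46 × 1.675 = 4.1205.
Apply the 72.5% decrease: 4.1205 × 0.275 = 1.1331375 ≈ 1.1.

1.1 mV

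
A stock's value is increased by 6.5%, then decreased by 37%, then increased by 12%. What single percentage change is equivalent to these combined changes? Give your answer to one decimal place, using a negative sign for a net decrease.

-24.9%

A 6.5% increase multiplies by 1.065.
Then a 37% decrease: 1.065 × 0.63 = 0.67095.
Then a 12% increase: 0.67095 × 1.12 = 0.751464.
Overall factor 0.751464, i.e. -24.9%.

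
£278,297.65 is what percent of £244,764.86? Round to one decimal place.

£278,297.65 ÷ £244,764.86 ≈ 113.7%.

113.7%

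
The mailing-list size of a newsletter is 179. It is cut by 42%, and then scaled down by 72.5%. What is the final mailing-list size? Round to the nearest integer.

Each change multiplies by a factor: 0.58 × 0.275 = 0.1595.
179 × 0.1595 = 28.5505 ≈ 29.

29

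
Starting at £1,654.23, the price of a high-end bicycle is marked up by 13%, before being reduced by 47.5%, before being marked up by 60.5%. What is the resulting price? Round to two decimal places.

£1,575.10

Apply the 13% increase: £1,654.23 × 1.13 = £1869.2799.
Apply the 47.5% decrease: £1869.2799 × 0.525 = £981.3719475.
After the 60.5% increase: £981.3719475 × 1.605 = £1575.1019757375 ≈ £1,575.10.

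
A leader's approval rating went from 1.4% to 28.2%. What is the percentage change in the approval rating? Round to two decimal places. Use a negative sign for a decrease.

1914.29%

The change is 28.2 − 1.4 = 26.8 percentage points.
Relative to the original 1.4%, that is 26.8 ÷ 1.4 ≈ 1914.29%.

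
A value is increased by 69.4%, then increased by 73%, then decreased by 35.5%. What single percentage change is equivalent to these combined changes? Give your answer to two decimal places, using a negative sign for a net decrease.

89.02%

A 69.4% increase multiplies by 1.694.
Then a 73% increase: 1.694 × 1.73 = 2.93062.
Then a 35.5% decrease: 2.93062 × 0.645 = 1.8902499.
Overall factor 1.8902499, i.e. 89.02%.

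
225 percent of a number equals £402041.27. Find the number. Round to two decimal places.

£402041.27 ÷ 2.25 ≈ £178685.01.

£178685.01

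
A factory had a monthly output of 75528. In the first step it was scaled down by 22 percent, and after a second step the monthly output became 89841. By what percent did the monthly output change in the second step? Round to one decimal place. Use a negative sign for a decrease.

After the first step: 75528 × 0.78 = 58911.84.
Second-step multiplier: 89841 ÷ 58911.84 ≈ 1.52501.
That is a change of 52.5%.

52.5%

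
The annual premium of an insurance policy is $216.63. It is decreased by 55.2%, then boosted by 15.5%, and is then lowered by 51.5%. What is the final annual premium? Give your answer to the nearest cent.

$54.37

Each change multiplies by a factor: 0.448 × 1.155 × 0.485 = 0.2509584.
$216.63 × 0.2509584 = $54.365118192 ≈ $54.37.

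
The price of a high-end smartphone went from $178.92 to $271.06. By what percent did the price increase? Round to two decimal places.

Change: $271.06 − $178.92 = $92.14.
Relative to the original: $92.14 ÷ $178.92 ≈ 51.50%.
So the price increased by 51.50%.

51.50%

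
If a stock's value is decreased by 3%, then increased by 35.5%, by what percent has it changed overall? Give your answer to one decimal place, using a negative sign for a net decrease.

31.4%

A 3% decrease multiplies by 0.97.
Then a 35.5% increase: 0.97 × 1.355 = 1.31435.
Overall factor 1.31435, i.e. 31.4%.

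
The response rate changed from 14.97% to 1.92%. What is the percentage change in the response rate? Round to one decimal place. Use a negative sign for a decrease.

The change is 1.92 − 14.97 = -13.05 percentage points.
Relative to the original 14.97%, that is -13.05 ÷ 14.97 ≈ -87.2%.

-87.2%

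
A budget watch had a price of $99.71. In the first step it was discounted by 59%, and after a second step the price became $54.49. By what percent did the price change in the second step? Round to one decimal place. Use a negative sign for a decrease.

After the first step: $99.71 × 0.41 = $40.8811.
Second-step multiplier: $54.49 ÷ $40.8811 ≈ 1.33289.
That is a change of 33.3%.

33.3%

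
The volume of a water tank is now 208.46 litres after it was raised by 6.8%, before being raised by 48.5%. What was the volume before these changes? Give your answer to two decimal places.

131.44 litres

Undoing the 48.5% increase: 208.46 ÷ 1.485 ≈ 140.377104.
Undoing the 6.8% increase: 140.377104 ÷ 1.068 ≈ 131.44 litres.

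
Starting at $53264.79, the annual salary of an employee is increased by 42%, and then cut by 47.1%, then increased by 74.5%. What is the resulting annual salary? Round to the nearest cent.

Each change multiplies by a factor: 1.42 × 0.529 × 1.745 = 1.3108091.
$53264.79 × 1.3108091 = $69819.971441589 ≈ $69819.97.

$69819.97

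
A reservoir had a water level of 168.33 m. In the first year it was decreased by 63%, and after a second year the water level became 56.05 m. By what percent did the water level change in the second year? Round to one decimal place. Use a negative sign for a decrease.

-10.0%

After the first year: 168.33 × 0.37 = 62.2821.
Second-year multiplier: 56.05 ÷ 62.2821 ≈ 0.89994.
That is a change of -10.0%.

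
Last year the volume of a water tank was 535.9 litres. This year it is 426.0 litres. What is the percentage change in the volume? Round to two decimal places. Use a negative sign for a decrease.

-20.51%

Change: 426.0 − 535.9 = -109.9.
Relative to the original: -109.9 ÷ 535.9 ≈ -20.51%.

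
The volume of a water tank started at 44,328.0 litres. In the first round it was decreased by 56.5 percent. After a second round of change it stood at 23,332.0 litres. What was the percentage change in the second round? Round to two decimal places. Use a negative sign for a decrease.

21.00%

After the first round: 44,328.0 × 0.435 = 19282.68.
Second-round multiplier: 23,332.0 ÷ 19282.68 ≈ 1.209998.
That is a change of 21.00%.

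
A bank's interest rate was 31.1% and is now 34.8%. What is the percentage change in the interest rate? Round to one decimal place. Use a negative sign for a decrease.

11.9%

The change is 34.8 − 31.1 = 3.7 percentage points.
Relative to the original 31.1%, that is 3.7 ÷ 31.1 ≈ 11.9%.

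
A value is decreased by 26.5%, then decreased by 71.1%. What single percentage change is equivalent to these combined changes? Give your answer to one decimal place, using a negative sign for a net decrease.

-78.8%

The combined multiplier is 0.735 × 0.289 = 0.212415.
That corresponds to a decrease of 78.8%.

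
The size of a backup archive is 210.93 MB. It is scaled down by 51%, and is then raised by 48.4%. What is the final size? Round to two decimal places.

153.38 MB

Each change multiplies by a factor: 0.49 × 1.484 = 0.72716.
210.93 × 0.72716 = 153.3798588 ≈ 153.38.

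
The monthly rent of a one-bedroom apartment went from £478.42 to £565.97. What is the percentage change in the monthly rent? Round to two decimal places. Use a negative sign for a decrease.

Change: £565.97 − £478.42 = £87.55.
Relative to the original: £87.55 ÷ £478.42 ≈ 18.30%.

18.30%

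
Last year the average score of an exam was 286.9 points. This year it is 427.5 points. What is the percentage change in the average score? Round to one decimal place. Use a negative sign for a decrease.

49.0%

Change: 427.5 − 286.9 = 140.6.
Relative to the original: 140.6 ÷ 286.9 ≈ 49.0%.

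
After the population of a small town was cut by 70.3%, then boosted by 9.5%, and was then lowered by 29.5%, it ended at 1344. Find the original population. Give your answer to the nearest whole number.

5862

The overall multiplier applied was 0.297 × 1.095 × 0.705 = 0.229276575.
So the original population was 1344 ÷ 0.229276575 ≈ 5862.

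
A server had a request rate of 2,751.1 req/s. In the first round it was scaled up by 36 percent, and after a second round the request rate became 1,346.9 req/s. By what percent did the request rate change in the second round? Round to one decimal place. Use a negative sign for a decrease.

-64.0%

After the first round: 2,751.1 × 1.36 = 3741.496.
Second-round multiplier: 1,346.9 ÷ 3741.496 ≈ 0.35999.
That is a change of -64.0%.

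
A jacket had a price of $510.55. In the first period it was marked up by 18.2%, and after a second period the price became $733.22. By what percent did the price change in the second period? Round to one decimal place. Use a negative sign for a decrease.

21.5%

After the first period: $510.55 × 1.182 = $603.4701.
Second-period multiplier: $733.22 ÷ $603.4701 ≈ 1.21501.
That is a change of 21.5%.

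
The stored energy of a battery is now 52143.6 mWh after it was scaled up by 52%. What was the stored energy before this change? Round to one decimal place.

The overall multiplier applied was 1.52.
So the original stored energy was 52143.6 ÷ 1.52 = 34305.0 mWh.

34305.0 mWh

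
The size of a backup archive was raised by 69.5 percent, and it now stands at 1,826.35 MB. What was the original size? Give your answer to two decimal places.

The overall multiplier applied was 1.695.
So the original size was 1,826.35 ÷ 1.695 ≈ 1,077.49 MB.

1,077.49 MB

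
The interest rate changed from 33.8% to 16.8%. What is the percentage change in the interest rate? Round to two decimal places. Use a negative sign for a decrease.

The change is 16.8 − 33.8 = -17.0 percentage points.
Relative to the original 33.8%, that is -17.0 ÷ 33.8 ≈ -50.30%.

-50.30%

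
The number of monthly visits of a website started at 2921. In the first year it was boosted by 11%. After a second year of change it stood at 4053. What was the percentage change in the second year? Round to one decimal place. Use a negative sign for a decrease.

25.0%

After the first year: 2921 × 1.11 = 3242.31.
Second-year multiplier: 4053 ÷ 3242.31 ≈ 1.25003.
That is a change of 25.0%.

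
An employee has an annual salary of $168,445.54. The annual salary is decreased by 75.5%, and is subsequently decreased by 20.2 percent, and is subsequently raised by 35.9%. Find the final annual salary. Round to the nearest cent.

Each change multiplies by a factor: 0.245 × 0.798 × 1.359 = 0.26569809.
$168,445.54 × 0.26569809 = $44755.6582470186 ≈ $44,755.66.

$44,755.66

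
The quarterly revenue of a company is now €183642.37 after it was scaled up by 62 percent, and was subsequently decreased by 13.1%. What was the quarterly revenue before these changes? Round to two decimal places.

Undoing the 13.1% decrease: €183642.37 ÷ 0.869 ≈ €211326.087457.
Undoing the 62% increase: €211326.087457 ÷ 1.62 ≈ €130448.20.

€130448.20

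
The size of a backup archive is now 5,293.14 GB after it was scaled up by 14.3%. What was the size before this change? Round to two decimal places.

4,630.92 GB

The overall multiplier applied was 1.143.
So the original size was 5,293.14 ÷ 1.143 ≈ 4,630.92 GB.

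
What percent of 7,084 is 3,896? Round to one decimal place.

55.0%

3,896 ÷ 7,084 ≈ 55.0%.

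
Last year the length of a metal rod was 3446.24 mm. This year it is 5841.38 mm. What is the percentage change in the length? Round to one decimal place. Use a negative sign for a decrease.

Change: 5841.38 − 3446.24 = 2395.14.
Relative to the original: 2395.14 ÷ 3446.24 ≈ 69.5%.

69.5%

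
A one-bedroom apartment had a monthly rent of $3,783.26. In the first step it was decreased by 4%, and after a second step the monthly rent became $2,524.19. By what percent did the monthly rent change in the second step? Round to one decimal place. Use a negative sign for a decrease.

After the first step: $3,783.26 × 0.96 = $3631.9296.
Second-step multiplier: $2,524.19 ÷ $3631.9296 ≈ 0.695.
That is a change of -30.5%.

-30.5%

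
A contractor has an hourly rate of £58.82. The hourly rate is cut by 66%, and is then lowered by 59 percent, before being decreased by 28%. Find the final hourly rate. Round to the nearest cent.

Each change multiplies by a factor: 0.34 × 0.41 × 0.72 = 0.100368.
£58.82 × 0.100368 = £5.90364576 ≈ £5.90.

£5.90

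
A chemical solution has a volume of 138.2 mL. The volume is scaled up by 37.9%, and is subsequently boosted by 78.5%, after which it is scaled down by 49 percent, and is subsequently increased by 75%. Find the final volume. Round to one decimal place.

After the 37.9% increase: 138.2 × 1.379 = 190.5778.
After the 78.5% increase: 190.5778 × 1.785 = 340.181373.
49% decrease: 340.181373 × 0.51 = 173.49250023.
75% increase: 173.49250023 × 1.75 = 303.6118754025 ≈ 303.6.

303.6 mL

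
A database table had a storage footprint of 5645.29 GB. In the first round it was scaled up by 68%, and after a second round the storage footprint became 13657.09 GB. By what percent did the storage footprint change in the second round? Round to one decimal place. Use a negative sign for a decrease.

44.0%

After the first round: 5645.29 × 1.68 = 9484.0872.
Second-round multiplier: 13657.09 ÷ 9484.0872 ≈ 1.44.
That is a change of 44.0%.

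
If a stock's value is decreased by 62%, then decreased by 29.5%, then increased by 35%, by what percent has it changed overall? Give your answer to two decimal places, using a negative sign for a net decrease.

A 62% decrease multiplies by 0.38.
Then a 29.5% decrease: 0.38 × 0.705 = 0.2679.
Then a 35% increase: 0.2679 × 1.35 = 0.361665.
Overall factor 0.361665, i.e. -63.83%.

-63.83%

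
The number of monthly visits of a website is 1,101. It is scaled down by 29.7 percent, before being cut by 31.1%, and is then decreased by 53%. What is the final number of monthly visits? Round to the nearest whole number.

29.7% decrease: 1,101 × 0.703 = 774.003.
Apply the 31.1% decrease: 774.003 × 0.689 = 533.288067.
Apply the 53% decrease: 533.288067 × 0.47 = 250.64539149 ≈ 251.

251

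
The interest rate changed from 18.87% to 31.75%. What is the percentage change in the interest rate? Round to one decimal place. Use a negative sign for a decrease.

68.3%

The change is 31.75 − 18.87 = 12.88 percentage points.
Relative to the original 18.87%, that is 12.88 ÷ 18.87 ≈ 68.3%.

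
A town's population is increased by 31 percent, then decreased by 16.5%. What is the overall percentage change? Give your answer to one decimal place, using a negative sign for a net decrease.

9.4%

The combined multiplier is 1.31 × 0.835 = 1.09385.
That corresponds to an increase of 9.4%.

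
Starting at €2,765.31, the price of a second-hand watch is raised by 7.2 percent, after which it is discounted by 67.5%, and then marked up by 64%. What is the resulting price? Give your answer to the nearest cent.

€1,580.03

After the 7.2% increase: €2,765.31 × 1.072 = €2964.41232.
After the 67.5% decrease: €2964.41232 × 0.325 = €963.434004.
After the 64% increase: €963.434004 × 1.64 = €1580.03176656 ≈ €1,580.03.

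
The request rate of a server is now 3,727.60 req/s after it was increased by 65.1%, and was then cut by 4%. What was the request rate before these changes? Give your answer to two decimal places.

The overall multiplier applied was 1.651 × 0.96 = 1.58496.
So the original request rate was 3,727.60 ÷ 1.58496 ≈ 2,351.86 req/s.

2,351.86 req/s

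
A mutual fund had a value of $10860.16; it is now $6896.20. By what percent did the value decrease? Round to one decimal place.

Change: $6896.20 − $10860.16 = -$3963.96.
Relative to the original: -$3963.96 ÷ $10860.16 ≈ -36.5%.
So the value decreased by 36.5%.

36.5%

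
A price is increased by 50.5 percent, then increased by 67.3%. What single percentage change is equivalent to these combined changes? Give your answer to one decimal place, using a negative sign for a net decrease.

151.8%

The combined multiplier is 1.505 × 1.673 = 2.517865.
That corresponds to an increase of 151.8%.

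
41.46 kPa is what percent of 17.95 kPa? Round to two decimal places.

230.97%

41.46 kPa ÷ 17.95 kPa ≈ 230.97%.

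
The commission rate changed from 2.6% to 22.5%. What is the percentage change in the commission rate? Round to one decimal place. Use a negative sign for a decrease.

765.4%

The change is 22.5 − 2.6 = 19.9 percentage points.
Relative to the original 2.6%, that is 19.9 ÷ 2.6 ≈ 765.4%.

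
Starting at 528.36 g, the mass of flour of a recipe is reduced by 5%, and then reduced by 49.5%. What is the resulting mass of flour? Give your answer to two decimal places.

Each change multiplies by a factor: 0.95 × 0.505 = 0.47975.
528.36 × 0.47975 = 253.48071 ≈ 253.48.

253.48 g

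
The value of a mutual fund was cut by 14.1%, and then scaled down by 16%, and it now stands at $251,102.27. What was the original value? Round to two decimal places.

The overall multiplier applied was 0.859 × 0.84 = 0.72156.
So the original value was $251,102.27 ÷ 0.72156 ≈ $347,999.15.

$347,999.15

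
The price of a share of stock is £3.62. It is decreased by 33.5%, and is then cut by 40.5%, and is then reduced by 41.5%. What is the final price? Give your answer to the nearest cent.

£0.84

Each change multiplies by a factor: 0.665 × 0.595 × 0.585 = 0.231469875.
£3.62 × 0.231469875 = £0.8379209475 ≈ £0.84.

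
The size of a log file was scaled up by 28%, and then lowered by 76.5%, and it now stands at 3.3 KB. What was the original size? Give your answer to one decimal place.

11.0 KB

Undoing the 76.5% decrease: 3.3 ÷ 0.235 ≈ 14.042553.
Undoing the 28% increase: 14.042553 ÷ 1.28 ≈ 11.0 KB.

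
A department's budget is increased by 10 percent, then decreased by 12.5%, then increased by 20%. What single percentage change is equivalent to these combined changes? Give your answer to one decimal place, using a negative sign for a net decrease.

The combined multiplier is 1.1 × 0.875 × 1.2 = 1.155.
That corresponds to an increase of 15.5%.

15.5%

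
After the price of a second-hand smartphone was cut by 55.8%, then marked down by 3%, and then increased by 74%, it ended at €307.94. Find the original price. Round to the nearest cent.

The overall multiplier applied was 0.442 × 0.97 × 1.74 = 0.7460076.
So the original price was €307.94 ÷ 0.7460076 ≈ €412.78.

€412.78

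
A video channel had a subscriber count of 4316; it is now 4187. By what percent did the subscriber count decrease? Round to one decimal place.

Change: 4187 − 4316 = -129.
Relative to the original: -129 ÷ 4316 ≈ -3.0%.
So the subscriber count decreased by 3.0%.

3.0%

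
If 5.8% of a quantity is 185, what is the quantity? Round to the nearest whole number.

3,190

185 ÷ 0.058 ≈ 3,190.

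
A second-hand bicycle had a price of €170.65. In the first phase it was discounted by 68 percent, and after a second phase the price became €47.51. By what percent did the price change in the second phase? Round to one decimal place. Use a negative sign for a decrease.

After the first phase: €170.65 × 0.32 = €54.608.
Second-phase multiplier: €47.51 ÷ €54.608 ≈ 0.87002.
That is a change of -13.0%.

-13.0%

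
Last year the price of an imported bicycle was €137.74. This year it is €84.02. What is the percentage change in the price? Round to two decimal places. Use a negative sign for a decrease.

-39.00%

Change: €84.02 − €137.74 = -€53.72.
Relative to the original: -€53.72 ÷ €137.74 ≈ -39.00%.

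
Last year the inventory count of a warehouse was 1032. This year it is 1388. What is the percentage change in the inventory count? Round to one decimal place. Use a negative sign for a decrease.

Change: 1388 − 1032 = 356.
Relative to the original: 356 ÷ 1032 ≈ 34.5%.

34.5%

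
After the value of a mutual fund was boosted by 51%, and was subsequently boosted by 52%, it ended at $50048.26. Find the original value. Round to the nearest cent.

The overall multiplier applied was 1.51 × 1.52 = 2.2952.
So the original value was $50048.26 ÷ 2.2952 ≈ $21805.62.

$21805.62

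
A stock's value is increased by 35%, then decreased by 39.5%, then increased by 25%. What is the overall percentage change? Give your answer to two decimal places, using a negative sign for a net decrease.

A 35% increase multiplies by 1.35.
Then a 39.5% decrease: 1.35 × 0.605 = 0.81675.
Then a 25% increase: 0.81675 × 1.25 = 1.0209375.
Overall factor 1.0209375, i.e. 2.09%.

2.09%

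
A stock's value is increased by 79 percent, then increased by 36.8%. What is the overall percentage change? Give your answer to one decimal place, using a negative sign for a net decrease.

The combined multiplier is 1.79 × 1.368 = 2.44872.
That corresponds to an increase of 144.9%.

144.9%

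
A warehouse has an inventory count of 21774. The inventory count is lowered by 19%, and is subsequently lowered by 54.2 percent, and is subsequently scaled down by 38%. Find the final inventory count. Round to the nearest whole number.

Each change multiplies by a factor: 0.81 × 0.458 × 0.62 = 0.2300076.
21774 × 0.2300076 = 5008.1854824 ≈ 5008.

5008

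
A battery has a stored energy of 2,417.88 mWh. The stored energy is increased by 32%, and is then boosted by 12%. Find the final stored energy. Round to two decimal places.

After the 32% increase: 2,417.88 × 1.32 = 3191.6016.
12% increase: 3191.6016 × 1.12 = 3574.593792 ≈ 3,574.59.

3,574.59 mWh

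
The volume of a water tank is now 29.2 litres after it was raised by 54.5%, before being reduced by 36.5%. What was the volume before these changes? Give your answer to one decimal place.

Undoing the 36.5% decrease: 29.2 ÷ 0.635 ≈ 45.984252.
Undoing the 54.5% increase: 45.984252 ÷ 1.545 ≈ 29.8 litres.

29.8 litres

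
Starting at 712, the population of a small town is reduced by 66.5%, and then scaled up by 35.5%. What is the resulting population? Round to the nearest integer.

Apply the 66.5% decrease: 712 × 0.335 = 238.52.
Apply the 35.5% increase: 238.52 × 1.355 = 323.1946 ≈ 323.

323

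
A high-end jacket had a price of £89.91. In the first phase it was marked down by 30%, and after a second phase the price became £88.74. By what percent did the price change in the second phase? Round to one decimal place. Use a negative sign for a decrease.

41.0%

After the first phase: £89.91 × 0.7 = £62.937.
Second-phase multiplier: £88.74 ÷ £62.937 ≈ 1.40998.
That is a change of 41.0%.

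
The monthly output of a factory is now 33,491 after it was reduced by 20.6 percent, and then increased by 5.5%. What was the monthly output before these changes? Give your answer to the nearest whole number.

The overall multiplier applied was 0.794 × 1.055 = 0.83767.
So the original monthly output was 33,491 ÷ 0.83767 ≈ 39,981.

39,981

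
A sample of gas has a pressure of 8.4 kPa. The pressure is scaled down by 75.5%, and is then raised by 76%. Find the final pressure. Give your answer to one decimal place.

After the 75.5% decrease: 8.4 × 0.245 = 2.058.
76% increase: 2.058 × 1.76 = 3.62208 ≈ 3.6.

3.6 kPa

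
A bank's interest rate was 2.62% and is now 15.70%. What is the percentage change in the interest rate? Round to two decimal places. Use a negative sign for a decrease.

499.24%

The change is 15.70 − 2.62 = 13.08 percentage points.
Relative to the original 2.62%, that is 13.08 ÷ 2.62 ≈ 499.24%.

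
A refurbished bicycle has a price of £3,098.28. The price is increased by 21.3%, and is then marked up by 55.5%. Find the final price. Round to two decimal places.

£5,844.02

Apply the 21.3% increase: £3,098.28 × 1.213 = £3758.21364.
After the 55.5% increase: £3758.21364 × 1.555 = £5844.0222102 ≈ £5,844.02.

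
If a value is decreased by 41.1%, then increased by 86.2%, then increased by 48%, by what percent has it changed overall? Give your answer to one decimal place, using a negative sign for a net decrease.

62.3%

The combined multiplier is 0.589 × 1.862 × 1.48 = 1.62314264.
That corresponds to an increase of 62.3%.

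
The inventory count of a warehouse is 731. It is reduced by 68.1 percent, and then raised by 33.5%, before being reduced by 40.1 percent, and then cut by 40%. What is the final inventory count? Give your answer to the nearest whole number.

Each change multiplies by a factor: 0.319 × 1.335 × 0.599 × 0.6 = 0.153055881.
731 × 0.153055881 = 111.883849011 ≈ 112.

112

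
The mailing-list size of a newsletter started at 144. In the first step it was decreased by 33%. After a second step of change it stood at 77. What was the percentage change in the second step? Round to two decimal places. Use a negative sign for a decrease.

-20.19%

After the first step: 144 × 0.67 = 96.48.
Second-step multiplier: 77 ÷ 96.48 ≈ 0.798093.
That is a change of -20.19%.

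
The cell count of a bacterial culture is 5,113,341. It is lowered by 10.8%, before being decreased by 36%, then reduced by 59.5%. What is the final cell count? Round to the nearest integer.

1,182,237

Each change multiplies by a factor: 0.892 × 0.64 × 0.405 = 0.2312064.
5,113,341 × 0.2312064 = 1182237.1645824 ≈ 1,182,237.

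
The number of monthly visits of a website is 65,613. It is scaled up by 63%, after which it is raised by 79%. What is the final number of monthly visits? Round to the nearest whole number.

191,439

Each change multiplies by a factor: 1.63 × 1.79 = 2.9177.
65,613 × 2.9177 = 191439.0501 ≈ 191,439.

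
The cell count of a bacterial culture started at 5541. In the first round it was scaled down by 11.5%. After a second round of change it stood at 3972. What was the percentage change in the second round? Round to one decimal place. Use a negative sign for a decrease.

After the first round: 5541 × 0.885 = 4903.785.
Second-round multiplier: 3972 ÷ 4903.785 ≈ 0.80999.
That is a change of -19.0%.

-19.0%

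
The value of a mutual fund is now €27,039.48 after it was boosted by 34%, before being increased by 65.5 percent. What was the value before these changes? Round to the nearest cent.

€12,192.58

The overall multiplier applied was 1.34 × 1.655 = 2.2177.
So the original value was €27,039.48 ÷ 2.2177 ≈ €12,192.58.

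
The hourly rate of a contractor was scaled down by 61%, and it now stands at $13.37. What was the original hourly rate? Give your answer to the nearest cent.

The overall multiplier applied was 0.39.
So the original hourly rate was $13.37 ÷ 0.39 ≈ $34.28.

$34.28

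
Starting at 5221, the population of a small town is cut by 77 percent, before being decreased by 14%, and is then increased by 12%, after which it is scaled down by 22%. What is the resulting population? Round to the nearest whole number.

902

Each change multiplies by a factor: 0.23 × 0.86 × 1.12 × 0.78 = 0.17279808.
5221 × 0.17279808 = 902.17877568 ≈ 902.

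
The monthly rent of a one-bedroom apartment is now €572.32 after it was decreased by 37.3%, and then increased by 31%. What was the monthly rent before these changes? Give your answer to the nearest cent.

Undoing the 31% increase: €572.32 ÷ 1.31 ≈ €436.885496.
Undoing the 37.3% decrease: €436.885496 ÷ 0.627 ≈ €696.79.

€696.79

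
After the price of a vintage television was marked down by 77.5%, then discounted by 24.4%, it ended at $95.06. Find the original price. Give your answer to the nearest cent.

$558.85

Undoing the 24.4% decrease: $95.06 ÷ 0.756 ≈ $125.740741.
Undoing the 77.5% decrease: $125.740741 ÷ 0.225 ≈ $558.85.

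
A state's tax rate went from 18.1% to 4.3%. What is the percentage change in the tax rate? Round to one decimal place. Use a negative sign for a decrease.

The change is 4.3 − 18.1 = -13.8 percentage points.
Relative to the original 18.1%, that is -13.8 ÷ 18.1 ≈ -76.2%.

-76.2%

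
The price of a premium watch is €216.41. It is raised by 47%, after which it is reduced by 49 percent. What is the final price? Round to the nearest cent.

€162.24

Each change multiplies by a factor: 1.47 × 0.51 = 0.7497.
€216.41 × 0.7497 = €162.242577 ≈ €162.24.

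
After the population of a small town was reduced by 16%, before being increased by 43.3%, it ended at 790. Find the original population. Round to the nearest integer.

656

Undoing the 43.3% increase: 790 ÷ 1.433 ≈ 551.290998.
Undoing the 16% decrease: 551.290998 ÷ 0.84 ≈ 656.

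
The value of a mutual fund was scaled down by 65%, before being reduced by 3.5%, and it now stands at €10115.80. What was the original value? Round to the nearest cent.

€29950.56

Undoing the 3.5% decrease: €10115.80 ÷ 0.965 ≈ €10482.694301.
Undoing the 65% decrease: €10482.694301 ÷ 0.35 ≈ €29950.56.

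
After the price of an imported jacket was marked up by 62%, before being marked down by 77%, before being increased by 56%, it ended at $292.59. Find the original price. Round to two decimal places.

The overall multiplier applied was 1.62 × 0.23 × 1.56 = 0.581256.
So the original price was $292.59 ÷ 0.581256 ≈ $503.38.

$503.38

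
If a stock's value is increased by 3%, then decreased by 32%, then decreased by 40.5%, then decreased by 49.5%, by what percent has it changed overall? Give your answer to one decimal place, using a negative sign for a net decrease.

-79.0%

A 3% increase multiplies by 1.03.
Then a 32% decrease: 1.03 × 0.68 = 0.7004.
Then a 40.5% decrease: 0.7004 × 0.595 = 0.416738.
Then a 49.5% decrease: 0.416738 × 0.505 = 0.21045269.
Overall factor 0.21045269, i.e. -79.0%.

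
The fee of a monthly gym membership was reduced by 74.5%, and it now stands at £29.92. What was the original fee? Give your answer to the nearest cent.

£117.33

The overall multiplier applied was 0.255.
So the original fee was £29.92 ÷ 0.255 ≈ £117.33.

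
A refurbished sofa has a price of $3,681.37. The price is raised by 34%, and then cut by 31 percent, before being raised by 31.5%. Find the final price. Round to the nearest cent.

$4,475.99

Each change multiplies by a factor: 1.34 × 0.69 × 1.315 = 1.215849.
$3,681.37 × 1.215849 = $4475.99003313 ≈ $4,475.99.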